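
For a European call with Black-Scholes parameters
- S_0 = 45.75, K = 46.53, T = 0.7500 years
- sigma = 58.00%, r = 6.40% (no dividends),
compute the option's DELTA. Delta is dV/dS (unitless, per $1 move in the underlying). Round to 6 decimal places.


Answer: Delta = 0.622880

Derivation:
d1 = 0.3130523081; d2 = -0.1892424261
phi(d1) = 0.3798649793; exp(-qT) = 1.0000000000; exp(-rT) = 0.9531337871
N(d1) = 0.6228795391
Delta = exp(-qT) * N(d1) = 1.0000000000 * 0.6228795391 = 0.622880


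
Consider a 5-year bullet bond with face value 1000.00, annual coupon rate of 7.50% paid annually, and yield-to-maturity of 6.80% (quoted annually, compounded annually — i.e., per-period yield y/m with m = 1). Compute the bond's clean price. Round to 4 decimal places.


Coupon per period c = face * coupon_rate / m = 75.000000
Periods per year m = 1; per-period yield y/m = 0.068000
Number of cashflows N = 5
Cashflows (t years, CF_t, discount factor 1/(1+y/m)^(m*t), PV):
  t = 1.0000: CF_t = 75.000000, DF = 0.936330, PV = 70.224719
  t = 2.0000: CF_t = 75.000000, DF = 0.876713, PV = 65.753482
  t = 3.0000: CF_t = 75.000000, DF = 0.820892, PV = 61.566931
  t = 4.0000: CF_t = 75.000000, DF = 0.768626, PV = 57.646939
  t = 5.0000: CF_t = 1075.000000, DF = 0.719687, PV = 773.663665
Price P = sum_t PV_t = 1028.855737

Answer: Price = 1028.8557


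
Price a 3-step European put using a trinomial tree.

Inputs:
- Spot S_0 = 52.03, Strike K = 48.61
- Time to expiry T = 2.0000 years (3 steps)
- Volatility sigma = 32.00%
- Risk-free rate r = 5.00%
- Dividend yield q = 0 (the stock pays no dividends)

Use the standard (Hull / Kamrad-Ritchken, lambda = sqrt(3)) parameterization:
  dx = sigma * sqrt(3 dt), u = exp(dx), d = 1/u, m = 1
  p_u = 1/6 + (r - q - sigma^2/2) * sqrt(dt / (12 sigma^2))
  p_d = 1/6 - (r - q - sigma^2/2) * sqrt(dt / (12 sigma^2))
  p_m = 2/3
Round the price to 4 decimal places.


Answer: Price = V(0,0) = 4.8833

Derivation:
dt = T/N = 0.666667; dx = sigma*sqrt(3*dt) = 0.452548
u = exp(dx) = 1.572314; d = 1/u = 0.636005
p_u = 0.165783, p_m = 0.666667, p_d = 0.167551
Discount per step: exp(-r*dt) = 0.967216
Stock lattice S(k, j) with j the centered position index:
  k=0: S(0,+0) = 52.0300
  k=1: S(1,-1) = 33.0914; S(1,+0) = 52.0300; S(1,+1) = 81.8075
  k=2: S(2,-2) = 21.0463; S(2,-1) = 33.0914; S(2,+0) = 52.0300; S(2,+1) = 81.8075; S(2,+2) = 128.6271
  k=3: S(3,-3) = 13.3855; S(3,-2) = 21.0463; S(3,-1) = 33.0914; S(3,+0) = 52.0300; S(3,+1) = 81.8075; S(3,+2) = 128.6271; S(3,+3) = 202.2421
Terminal payoffs V(N, j) = max(K - S_T, 0):
  V(3,-3) = 35.224454; V(3,-2) = 27.563721; V(3,-1) = 15.518643; V(3,+0) = 0.000000; V(3,+1) = 0.000000; V(3,+2) = 0.000000; V(3,+3) = 0.000000
Backward induction: V(k, j) = exp(-r*dt) * [p_u * V(k+1, j+1) + p_m * V(k+1, j) + p_d * V(k+1, j-1)]
  V(2,-2) = exp(-r*dt) * [p_u*15.518643 + p_m*27.563721 + p_d*35.224454] = 25.970153
  V(2,-1) = exp(-r*dt) * [p_u*0.000000 + p_m*15.518643 + p_d*27.563721] = 14.473498
  V(2,+0) = exp(-r*dt) * [p_u*0.000000 + p_m*0.000000 + p_d*15.518643] = 2.514914
  V(2,+1) = exp(-r*dt) * [p_u*0.000000 + p_m*0.000000 + p_d*0.000000] = 0.000000
  V(2,+2) = exp(-r*dt) * [p_u*0.000000 + p_m*0.000000 + p_d*0.000000] = 0.000000
  V(1,-1) = exp(-r*dt) * [p_u*2.514914 + p_m*14.473498 + p_d*25.970153] = 13.944588
  V(1,+0) = exp(-r*dt) * [p_u*0.000000 + p_m*2.514914 + p_d*14.473498] = 3.967184
  V(1,+1) = exp(-r*dt) * [p_u*0.000000 + p_m*0.000000 + p_d*2.514914] = 0.407561
  V(0,+0) = exp(-r*dt) * [p_u*0.407561 + p_m*3.967184 + p_d*13.944588] = 4.883260


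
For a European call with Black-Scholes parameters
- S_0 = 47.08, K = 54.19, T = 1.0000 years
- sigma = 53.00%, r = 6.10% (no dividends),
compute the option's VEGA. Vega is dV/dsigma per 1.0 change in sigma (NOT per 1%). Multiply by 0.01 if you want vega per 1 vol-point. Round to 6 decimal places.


Answer: Vega = 18.659014

Derivation:
d1 = 0.1147205525; d2 = -0.4152794475
phi(d1) = 0.3963256981; exp(-qT) = 1.0000000000; exp(-rT) = 0.9408232398
Vega = S * exp(-qT) * phi(d1) * sqrt(T) = 47.0800 * 1.0000000000 * 0.3963256981 * 1.0000000000 = 18.659014


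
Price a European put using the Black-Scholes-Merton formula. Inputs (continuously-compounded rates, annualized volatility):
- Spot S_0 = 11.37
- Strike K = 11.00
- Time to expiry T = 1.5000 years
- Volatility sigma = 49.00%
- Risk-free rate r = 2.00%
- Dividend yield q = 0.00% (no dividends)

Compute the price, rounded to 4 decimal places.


Answer: Price = 2.2662

Derivation:
d1 = (ln(S/K) + (r - q + 0.5*sigma^2) * T) / (sigma * sqrt(T)) = 0.40517899
d2 = d1 - sigma * sqrt(T) = -0.19494600
exp(-rT) = 0.97044553; exp(-qT) = 1.00000000
P = K * exp(-rT) * N(-d2) - S_0 * exp(-qT) * N(-d1)
N(-d1) = 0.34267297; N(-d2) = 0.57728239
P = 11.0000 * 0.97044553 * 0.57728239 - 11.3700 * 1.00000000 * 0.34267297 = 2.2662


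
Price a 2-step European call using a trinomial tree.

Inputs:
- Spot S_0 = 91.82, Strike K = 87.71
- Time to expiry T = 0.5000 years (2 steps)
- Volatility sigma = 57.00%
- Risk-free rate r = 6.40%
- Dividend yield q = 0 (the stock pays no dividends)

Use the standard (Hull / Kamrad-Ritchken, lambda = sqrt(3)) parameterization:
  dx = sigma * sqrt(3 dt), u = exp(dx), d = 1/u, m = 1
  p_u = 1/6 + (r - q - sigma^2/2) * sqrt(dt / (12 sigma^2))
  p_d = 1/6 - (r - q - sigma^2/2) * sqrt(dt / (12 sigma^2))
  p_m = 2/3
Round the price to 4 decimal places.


dt = T/N = 0.250000; dx = sigma*sqrt(3*dt) = 0.493634
u = exp(dx) = 1.638260; d = 1/u = 0.610404
p_u = 0.141737, p_m = 0.666667, p_d = 0.191597
Discount per step: exp(-r*dt) = 0.984127
Stock lattice S(k, j) with j the centered position index:
  k=0: S(0,+0) = 91.8200
  k=1: S(1,-1) = 56.0473; S(1,+0) = 91.8200; S(1,+1) = 150.4250
  k=2: S(2,-2) = 34.2115; S(2,-1) = 56.0473; S(2,+0) = 91.8200; S(2,+1) = 150.4250; S(2,+2) = 246.4352
Terminal payoffs V(N, j) = max(S_T - K, 0):
  V(2,-2) = 0.000000; V(2,-1) = 0.000000; V(2,+0) = 4.110000; V(2,+1) = 62.715000; V(2,+2) = 158.725205
Backward induction: V(k, j) = exp(-r*dt) * [p_u * V(k+1, j+1) + p_m * V(k+1, j) + p_d * V(k+1, j-1)]
  V(1,-1) = exp(-r*dt) * [p_u*4.110000 + p_m*0.000000 + p_d*0.000000] = 0.573292
  V(1,+0) = exp(-r*dt) * [p_u*62.715000 + p_m*4.110000 + p_d*0.000000] = 11.444439
  V(1,+1) = exp(-r*dt) * [p_u*158.725205 + p_m*62.715000 + p_d*4.110000] = 64.061435
  V(0,+0) = exp(-r*dt) * [p_u*64.061435 + p_m*11.444439 + p_d*0.573292] = 16.552360

Answer: Price = V(0,0) = 16.5524


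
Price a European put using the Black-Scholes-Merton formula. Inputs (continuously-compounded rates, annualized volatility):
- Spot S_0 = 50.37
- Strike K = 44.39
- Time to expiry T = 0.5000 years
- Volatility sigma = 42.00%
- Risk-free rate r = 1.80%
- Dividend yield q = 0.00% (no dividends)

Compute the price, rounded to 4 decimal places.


d1 = (ln(S/K) + (r - q + 0.5*sigma^2) * T) / (sigma * sqrt(T)) = 0.60434578
d2 = d1 - sigma * sqrt(T) = 0.30736094
exp(-rT) = 0.99104038; exp(-qT) = 1.00000000
P = K * exp(-rT) * N(-d2) - S_0 * exp(-qT) * N(-d1)
N(-d1) = 0.27280689; N(-d2) = 0.37928433
P = 44.3900 * 0.99104038 * 0.37928433 - 50.3700 * 1.00000000 * 0.27280689 = 2.9443

Answer: Price = 2.9443


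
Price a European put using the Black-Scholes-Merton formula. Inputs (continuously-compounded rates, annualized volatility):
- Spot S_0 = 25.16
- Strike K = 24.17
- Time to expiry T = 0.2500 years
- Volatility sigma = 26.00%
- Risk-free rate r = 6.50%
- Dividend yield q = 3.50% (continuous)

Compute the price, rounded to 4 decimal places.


d1 = (ln(S/K) + (r - q + 0.5*sigma^2) * T) / (sigma * sqrt(T)) = 0.43148644
d2 = d1 - sigma * sqrt(T) = 0.30148644
exp(-rT) = 0.98388132; exp(-qT) = 0.99128817
P = K * exp(-rT) * N(-d2) - S_0 * exp(-qT) * N(-d1)
N(-d1) = 0.33305736; N(-d2) = 0.38152179
P = 24.1700 * 0.98388132 * 0.38152179 - 25.1600 * 0.99128817 * 0.33305736 = 0.7660

Answer: Price = 0.7660


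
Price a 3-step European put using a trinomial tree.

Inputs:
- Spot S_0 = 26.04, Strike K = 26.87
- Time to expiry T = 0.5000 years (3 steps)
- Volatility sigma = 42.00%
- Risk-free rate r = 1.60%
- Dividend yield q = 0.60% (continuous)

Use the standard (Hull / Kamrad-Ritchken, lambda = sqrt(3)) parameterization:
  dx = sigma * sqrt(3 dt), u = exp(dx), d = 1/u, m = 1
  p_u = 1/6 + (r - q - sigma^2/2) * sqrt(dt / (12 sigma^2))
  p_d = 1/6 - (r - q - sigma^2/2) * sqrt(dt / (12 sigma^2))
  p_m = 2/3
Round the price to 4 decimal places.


Answer: Price = V(0,0) = 3.3148

Derivation:
dt = T/N = 0.166667; dx = sigma*sqrt(3*dt) = 0.296985
u = exp(dx) = 1.345795; d = 1/u = 0.743055
p_u = 0.144724, p_m = 0.666667, p_d = 0.188609
Discount per step: exp(-r*dt) = 0.997337
Stock lattice S(k, j) with j the centered position index:
  k=0: S(0,+0) = 26.0400
  k=1: S(1,-1) = 19.3492; S(1,+0) = 26.0400; S(1,+1) = 35.0445
  k=2: S(2,-2) = 14.3775; S(2,-1) = 19.3492; S(2,+0) = 26.0400; S(2,+1) = 35.0445; S(2,+2) = 47.1627
  k=3: S(3,-3) = 10.6833; S(3,-2) = 14.3775; S(3,-1) = 19.3492; S(3,+0) = 26.0400; S(3,+1) = 35.0445; S(3,+2) = 47.1627; S(3,+3) = 63.4713
Terminal payoffs V(N, j) = max(K - S_T, 0):
  V(3,-3) = 16.186727; V(3,-2) = 12.492505; V(3,-1) = 7.520841; V(3,+0) = 0.830000; V(3,+1) = 0.000000; V(3,+2) = 0.000000; V(3,+3) = 0.000000
Backward induction: V(k, j) = exp(-r*dt) * [p_u * V(k+1, j+1) + p_m * V(k+1, j) + p_d * V(k+1, j-1)]
  V(2,-2) = exp(-r*dt) * [p_u*7.520841 + p_m*12.492505 + p_d*16.186727] = 12.436543
  V(2,-1) = exp(-r*dt) * [p_u*0.830000 + p_m*7.520841 + p_d*12.492505] = 7.470272
  V(2,+0) = exp(-r*dt) * [p_u*0.000000 + p_m*0.830000 + p_d*7.520841] = 1.966584
  V(2,+1) = exp(-r*dt) * [p_u*0.000000 + p_m*0.000000 + p_d*0.830000] = 0.156129
  V(2,+2) = exp(-r*dt) * [p_u*0.000000 + p_m*0.000000 + p_d*0.000000] = 0.000000
  V(1,-1) = exp(-r*dt) * [p_u*1.966584 + p_m*7.470272 + p_d*12.436543] = 7.590174
  V(1,+0) = exp(-r*dt) * [p_u*0.156129 + p_m*1.966584 + p_d*7.470272] = 2.735311
  V(1,+1) = exp(-r*dt) * [p_u*0.000000 + p_m*0.156129 + p_d*1.966584] = 0.473737
  V(0,+0) = exp(-r*dt) * [p_u*0.473737 + p_m*2.735311 + p_d*7.590174] = 3.314829


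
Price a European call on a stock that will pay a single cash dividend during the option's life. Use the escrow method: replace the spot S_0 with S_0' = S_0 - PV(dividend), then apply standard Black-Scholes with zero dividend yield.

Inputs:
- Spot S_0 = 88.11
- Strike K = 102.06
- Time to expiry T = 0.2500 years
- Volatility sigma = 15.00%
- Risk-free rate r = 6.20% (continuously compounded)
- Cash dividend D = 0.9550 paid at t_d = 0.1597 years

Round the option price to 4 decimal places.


Answer: Price = 0.0782

Derivation:
PV(D) = D * exp(-r * t_d) = 0.9550 * 0.99014746 = 0.94559082
S_0' = S_0 - PV(D) = 88.1100 - 0.94559082 = 87.16440918
d1 = (ln(S_0'/K) + (r + sigma^2/2)*T) / (sigma*sqrt(T)) = -1.85936373
d2 = d1 - sigma*sqrt(T) = -1.93436373
exp(-rT) = 0.98461951
N(d1) = 0.03148780; N(d2) = 0.02653421
C = S_0' * N(d1) - K * exp(-rT) * N(d2) = 87.16440918 * 0.03148780 - 102.0600 * 0.98461951 * 0.02653421 = 0.0782


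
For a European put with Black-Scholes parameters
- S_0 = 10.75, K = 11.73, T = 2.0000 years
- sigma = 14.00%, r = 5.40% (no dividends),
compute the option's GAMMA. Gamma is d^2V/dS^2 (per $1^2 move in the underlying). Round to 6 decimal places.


d1 = 0.2038290446; d2 = 0.0058391459
phi(d1) = 0.3907404802; exp(-qT) = 1.0000000000; exp(-rT) = 0.8976275964
Gamma = exp(-qT) * phi(d1) / (S * sigma * sqrt(T)) = 1.0000000000 * 0.3907404802 / (10.7500 * 0.1400 * 1.4142135624) = 0.183585

Answer: Gamma = 0.183585


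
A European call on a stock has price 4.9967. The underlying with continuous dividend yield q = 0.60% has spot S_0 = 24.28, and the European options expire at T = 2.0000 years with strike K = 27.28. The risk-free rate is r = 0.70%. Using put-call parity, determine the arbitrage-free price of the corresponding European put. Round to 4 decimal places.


Put-call parity: C - P = S_0 * exp(-qT) - K * exp(-rT).
S_0 * exp(-qT) = 24.2800 * 0.98807171 = 23.99038119
K * exp(-rT) = 27.2800 * 0.98609754 = 26.90074101
P = C - S*exp(-qT) + K*exp(-rT)
P = 4.9967 - 23.99038119 + 26.90074101 = 7.9071

Answer: Put price = 7.9071


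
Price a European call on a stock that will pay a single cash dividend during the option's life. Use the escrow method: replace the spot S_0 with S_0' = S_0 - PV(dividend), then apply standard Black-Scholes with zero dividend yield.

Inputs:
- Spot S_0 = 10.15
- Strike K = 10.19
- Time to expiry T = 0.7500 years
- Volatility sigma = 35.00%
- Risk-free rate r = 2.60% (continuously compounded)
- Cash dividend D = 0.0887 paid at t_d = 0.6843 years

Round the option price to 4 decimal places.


PV(D) = D * exp(-r * t_d) = 0.0887 * 0.98236554 = 0.08713582
S_0' = S_0 - PV(D) = 10.1500 - 0.08713582 = 10.06286418
d1 = (ln(S_0'/K) + (r + sigma^2/2)*T) / (sigma*sqrt(T)) = 0.17446696
d2 = d1 - sigma*sqrt(T) = -0.12864193
exp(-rT) = 0.98068890
N(d1) = 0.56925075; N(d2) = 0.44882049
C = S_0' * N(d1) - K * exp(-rT) * N(d2) = 10.06286418 * 0.56925075 - 10.1900 * 0.98068890 * 0.44882049 = 1.2431

Answer: Price = 1.2431


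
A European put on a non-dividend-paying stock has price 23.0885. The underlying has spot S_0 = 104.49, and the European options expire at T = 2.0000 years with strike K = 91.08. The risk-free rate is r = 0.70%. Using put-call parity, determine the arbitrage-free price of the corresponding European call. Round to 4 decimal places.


Answer: Call price = 37.7647

Derivation:
Put-call parity: C - P = S_0 * exp(-qT) - K * exp(-rT).
S_0 * exp(-qT) = 104.4900 * 1.00000000 = 104.49000000
K * exp(-rT) = 91.0800 * 0.98609754 = 89.81376433
C = P + S*exp(-qT) - K*exp(-rT)
C = 23.0885 + 104.49000000 - 89.81376433 = 37.7647


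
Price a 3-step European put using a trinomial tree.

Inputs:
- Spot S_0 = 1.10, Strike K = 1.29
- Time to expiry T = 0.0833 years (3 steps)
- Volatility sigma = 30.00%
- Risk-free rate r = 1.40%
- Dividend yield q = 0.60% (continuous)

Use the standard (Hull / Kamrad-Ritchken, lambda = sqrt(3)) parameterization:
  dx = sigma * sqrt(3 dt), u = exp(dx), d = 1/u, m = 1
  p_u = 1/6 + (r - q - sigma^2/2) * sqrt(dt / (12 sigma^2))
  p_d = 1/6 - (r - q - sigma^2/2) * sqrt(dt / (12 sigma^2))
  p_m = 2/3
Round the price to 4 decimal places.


Answer: Price = V(0,0) = 0.1905

Derivation:
dt = T/N = 0.027767; dx = sigma*sqrt(3*dt) = 0.086585
u = exp(dx) = 1.090444; d = 1/u = 0.917057
p_u = 0.160734, p_m = 0.666667, p_d = 0.172599
Discount per step: exp(-r*dt) = 0.999611
Stock lattice S(k, j) with j the centered position index:
  k=0: S(0,+0) = 1.1000
  k=1: S(1,-1) = 1.0088; S(1,+0) = 1.1000; S(1,+1) = 1.1995
  k=2: S(2,-2) = 0.9251; S(2,-1) = 1.0088; S(2,+0) = 1.1000; S(2,+1) = 1.1995; S(2,+2) = 1.3080
  k=3: S(3,-3) = 0.8484; S(3,-2) = 0.9251; S(3,-1) = 1.0088; S(3,+0) = 1.1000; S(3,+1) = 1.1995; S(3,+2) = 1.3080; S(3,+3) = 1.4263
Terminal payoffs V(N, j) = max(K - S_T, 0):
  V(3,-3) = 0.441636; V(3,-2) = 0.364906; V(3,-1) = 0.281237; V(3,+0) = 0.190000; V(3,+1) = 0.090511; V(3,+2) = 0.000000; V(3,+3) = 0.000000
Backward induction: V(k, j) = exp(-r*dt) * [p_u * V(k+1, j+1) + p_m * V(k+1, j) + p_d * V(k+1, j-1)]
  V(2,-2) = exp(-r*dt) * [p_u*0.281237 + p_m*0.364906 + p_d*0.441636] = 0.364560
  V(2,-1) = exp(-r*dt) * [p_u*0.190000 + p_m*0.281237 + p_d*0.364906] = 0.280904
  V(2,+0) = exp(-r*dt) * [p_u*0.090511 + p_m*0.190000 + p_d*0.281237] = 0.189682
  V(2,+1) = exp(-r*dt) * [p_u*0.000000 + p_m*0.090511 + p_d*0.190000] = 0.093099
  V(2,+2) = exp(-r*dt) * [p_u*0.000000 + p_m*0.000000 + p_d*0.090511] = 0.015616
  V(1,-1) = exp(-r*dt) * [p_u*0.189682 + p_m*0.280904 + p_d*0.364560] = 0.280571
  V(1,+0) = exp(-r*dt) * [p_u*0.093099 + p_m*0.189682 + p_d*0.280904] = 0.189829
  V(1,+1) = exp(-r*dt) * [p_u*0.015616 + p_m*0.093099 + p_d*0.189682] = 0.097277
  V(0,+0) = exp(-r*dt) * [p_u*0.097277 + p_m*0.189829 + p_d*0.280571] = 0.190541


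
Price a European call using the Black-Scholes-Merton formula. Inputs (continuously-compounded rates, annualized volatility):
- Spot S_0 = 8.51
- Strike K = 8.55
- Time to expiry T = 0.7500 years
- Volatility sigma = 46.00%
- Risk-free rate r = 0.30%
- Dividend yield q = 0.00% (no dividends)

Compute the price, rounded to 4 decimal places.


Answer: Price = 1.3349

Derivation:
d1 = (ln(S/K) + (r - q + 0.5*sigma^2) * T) / (sigma * sqrt(T)) = 0.19306257
d2 = d1 - sigma * sqrt(T) = -0.20530912
exp(-rT) = 0.99775253; exp(-qT) = 1.00000000
C = S_0 * exp(-qT) * N(d1) - K * exp(-rT) * N(d2)
N(d1) = 0.57654502; N(d2) = 0.41866531
C = 8.5100 * 1.00000000 * 0.57654502 - 8.5500 * 0.99775253 * 0.41866531 = 1.3349


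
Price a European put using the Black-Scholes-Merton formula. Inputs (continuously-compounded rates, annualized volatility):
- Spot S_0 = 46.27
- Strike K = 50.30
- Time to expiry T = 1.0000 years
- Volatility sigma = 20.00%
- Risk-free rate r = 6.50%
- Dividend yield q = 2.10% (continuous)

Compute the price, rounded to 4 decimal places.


Answer: Price = 4.6662

Derivation:
d1 = (ln(S/K) + (r - q + 0.5*sigma^2) * T) / (sigma * sqrt(T)) = -0.09755637
d2 = d1 - sigma * sqrt(T) = -0.29755637
exp(-rT) = 0.93706746; exp(-qT) = 0.97921896
P = K * exp(-rT) * N(-d2) - S_0 * exp(-qT) * N(-d1)
N(-d1) = 0.53885771; N(-d2) = 0.61697911
P = 50.3000 * 0.93706746 * 0.61697911 - 46.2700 * 0.97921896 * 0.53885771 = 4.6662


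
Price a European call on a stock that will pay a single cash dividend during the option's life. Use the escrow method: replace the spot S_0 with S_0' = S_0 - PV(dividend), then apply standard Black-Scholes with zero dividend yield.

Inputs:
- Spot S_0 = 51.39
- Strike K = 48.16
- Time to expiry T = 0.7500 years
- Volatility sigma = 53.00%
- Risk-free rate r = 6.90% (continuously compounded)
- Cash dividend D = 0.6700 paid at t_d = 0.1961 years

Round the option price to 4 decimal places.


Answer: Price = 11.4720

Derivation:
PV(D) = D * exp(-r * t_d) = 0.6700 * 0.98656023 = 0.66099535
S_0' = S_0 - PV(D) = 51.3900 - 0.66099535 = 50.72900465
d1 = (ln(S_0'/K) + (r + sigma^2/2)*T) / (sigma*sqrt(T)) = 0.45546733
d2 = d1 - sigma*sqrt(T) = -0.00352613
exp(-rT) = 0.94956623
N(d1) = 0.67561347; N(d2) = 0.49859328
C = S_0' * N(d1) - K * exp(-rT) * N(d2) = 50.72900465 * 0.67561347 - 48.1600 * 0.94956623 * 0.49859328 = 11.4720


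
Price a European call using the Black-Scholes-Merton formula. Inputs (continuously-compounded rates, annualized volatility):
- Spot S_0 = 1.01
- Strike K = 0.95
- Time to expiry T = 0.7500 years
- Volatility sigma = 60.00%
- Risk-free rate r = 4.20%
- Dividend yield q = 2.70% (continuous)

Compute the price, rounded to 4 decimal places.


d1 = (ln(S/K) + (r - q + 0.5*sigma^2) * T) / (sigma * sqrt(T)) = 0.39932167
d2 = d1 - sigma * sqrt(T) = -0.12029357
exp(-rT) = 0.96899096; exp(-qT) = 0.97995365
C = S_0 * exp(-qT) * N(d1) - K * exp(-rT) * N(d2)
N(d1) = 0.65517190; N(d2) = 0.45212530
C = 1.0100 * 0.97995365 * 0.65517190 - 0.9500 * 0.96899096 * 0.45212530 = 0.2323

Answer: Price = 0.2323


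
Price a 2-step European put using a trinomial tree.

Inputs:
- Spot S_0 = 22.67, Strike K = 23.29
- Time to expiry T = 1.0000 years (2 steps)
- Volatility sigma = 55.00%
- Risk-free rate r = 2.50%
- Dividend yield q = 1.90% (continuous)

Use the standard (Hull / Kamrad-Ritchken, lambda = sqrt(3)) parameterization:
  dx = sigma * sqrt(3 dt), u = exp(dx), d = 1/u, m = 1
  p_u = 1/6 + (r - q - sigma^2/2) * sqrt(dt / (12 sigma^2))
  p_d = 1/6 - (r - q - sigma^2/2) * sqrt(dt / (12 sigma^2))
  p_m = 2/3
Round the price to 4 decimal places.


Answer: Price = V(0,0) = 4.4893

Derivation:
dt = T/N = 0.500000; dx = sigma*sqrt(3*dt) = 0.673610
u = exp(dx) = 1.961304; d = 1/u = 0.509865
p_u = 0.112759, p_m = 0.666667, p_d = 0.220574
Discount per step: exp(-r*dt) = 0.987578
Stock lattice S(k, j) with j the centered position index:
  k=0: S(0,+0) = 22.6700
  k=1: S(1,-1) = 11.5586; S(1,+0) = 22.6700; S(1,+1) = 44.4628
  k=2: S(2,-2) = 5.8933; S(2,-1) = 11.5586; S(2,+0) = 22.6700; S(2,+1) = 44.4628; S(2,+2) = 87.2050
Terminal payoffs V(N, j) = max(K - S_T, 0):
  V(2,-2) = 17.396659; V(2,-1) = 11.731365; V(2,+0) = 0.620000; V(2,+1) = 0.000000; V(2,+2) = 0.000000
Backward induction: V(k, j) = exp(-r*dt) * [p_u * V(k+1, j+1) + p_m * V(k+1, j) + p_d * V(k+1, j-1)]
  V(1,-1) = exp(-r*dt) * [p_u*0.620000 + p_m*11.731365 + p_d*17.396659] = 11.582383
  V(1,+0) = exp(-r*dt) * [p_u*0.000000 + p_m*0.620000 + p_d*11.731365] = 2.963689
  V(1,+1) = exp(-r*dt) * [p_u*0.000000 + p_m*0.000000 + p_d*0.620000] = 0.135057
  V(0,+0) = exp(-r*dt) * [p_u*0.135057 + p_m*2.963689 + p_d*11.582383] = 4.489325


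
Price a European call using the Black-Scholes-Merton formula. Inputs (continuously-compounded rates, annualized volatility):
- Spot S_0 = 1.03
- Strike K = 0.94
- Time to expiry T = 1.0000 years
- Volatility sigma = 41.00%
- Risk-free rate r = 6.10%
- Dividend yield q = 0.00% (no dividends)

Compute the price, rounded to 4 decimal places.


Answer: Price = 0.2387

Derivation:
d1 = (ln(S/K) + (r - q + 0.5*sigma^2) * T) / (sigma * sqrt(T)) = 0.57679075
d2 = d1 - sigma * sqrt(T) = 0.16679075
exp(-rT) = 0.94082324; exp(-qT) = 1.00000000
C = S_0 * exp(-qT) * N(d1) - K * exp(-rT) * N(d2)
N(d1) = 0.71795959; N(d2) = 0.56623265
C = 1.0300 * 1.00000000 * 0.71795959 - 0.9400 * 0.94082324 * 0.56623265 = 0.2387


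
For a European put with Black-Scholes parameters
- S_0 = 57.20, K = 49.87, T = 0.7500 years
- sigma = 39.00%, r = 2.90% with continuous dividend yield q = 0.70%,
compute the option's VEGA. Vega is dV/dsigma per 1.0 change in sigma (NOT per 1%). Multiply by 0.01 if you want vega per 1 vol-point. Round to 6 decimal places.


d1 = 0.6237508114; d2 = 0.2860009039
phi(d1) = 0.3284170217; exp(-qT) = 0.9947637572; exp(-rT) = 0.9784848257
Vega = S * exp(-qT) * phi(d1) * sqrt(T) = 57.2000 * 0.9947637572 * 0.3284170217 * 0.8660254038 = 16.183493

Answer: Vega = 16.183493


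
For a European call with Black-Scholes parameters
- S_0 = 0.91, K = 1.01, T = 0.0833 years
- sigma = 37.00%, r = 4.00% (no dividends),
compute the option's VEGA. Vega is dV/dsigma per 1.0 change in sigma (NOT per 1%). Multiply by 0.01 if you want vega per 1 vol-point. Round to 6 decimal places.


Answer: Vega = 0.070404

Derivation:
d1 = -0.8917363074; d2 = -0.9985247431
phi(d1) = 0.2680624364; exp(-qT) = 1.0000000000; exp(-rT) = 0.9966735450
Vega = S * exp(-qT) * phi(d1) * sqrt(T) = 0.9100 * 1.0000000000 * 0.2680624364 * 0.2886173938 = 0.070404


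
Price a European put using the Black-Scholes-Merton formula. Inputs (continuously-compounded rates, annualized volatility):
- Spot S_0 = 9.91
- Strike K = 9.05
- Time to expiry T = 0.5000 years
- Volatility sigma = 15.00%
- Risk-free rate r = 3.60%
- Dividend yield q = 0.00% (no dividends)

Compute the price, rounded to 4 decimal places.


d1 = (ln(S/K) + (r - q + 0.5*sigma^2) * T) / (sigma * sqrt(T)) = 1.07861682
d2 = d1 - sigma * sqrt(T) = 0.97255081
exp(-rT) = 0.98216103; exp(-qT) = 1.00000000
P = K * exp(-rT) * N(-d2) - S_0 * exp(-qT) * N(-d1)
N(-d1) = 0.14037929; N(-d2) = 0.16538830
P = 9.0500 * 0.98216103 * 0.16538830 - 9.9100 * 1.00000000 * 0.14037929 = 0.0789

Answer: Price = 0.0789


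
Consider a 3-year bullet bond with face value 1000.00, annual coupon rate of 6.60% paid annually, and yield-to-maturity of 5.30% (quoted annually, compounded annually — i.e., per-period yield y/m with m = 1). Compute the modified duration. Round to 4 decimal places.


Answer: Modified duration = 2.6794

Derivation:
Coupon per period c = face * coupon_rate / m = 66.000000
Periods per year m = 1; per-period yield y/m = 0.053000
Number of cashflows N = 3
Cashflows (t years, CF_t, discount factor 1/(1+y/m)^(m*t), PV):
  t = 1.0000: CF_t = 66.000000, DF = 0.949668, PV = 62.678063
  t = 2.0000: CF_t = 66.000000, DF = 0.901869, PV = 59.523326
  t = 3.0000: CF_t = 1066.000000, DF = 0.856475, PV = 913.002762
Price P = sum_t PV_t = 1035.204151
First compute Macaulay numerator sum_t t * PV_t:
  t * PV_t at t = 1.0000: 62.678063
  t * PV_t at t = 2.0000: 119.046653
  t * PV_t at t = 3.0000: 2739.008285
Macaulay duration D = 2920.733000 / 1035.204151 = 2.821408
Modified duration = D / (1 + y/m) = 2.821408 / (1 + 0.053000) = 2.679400


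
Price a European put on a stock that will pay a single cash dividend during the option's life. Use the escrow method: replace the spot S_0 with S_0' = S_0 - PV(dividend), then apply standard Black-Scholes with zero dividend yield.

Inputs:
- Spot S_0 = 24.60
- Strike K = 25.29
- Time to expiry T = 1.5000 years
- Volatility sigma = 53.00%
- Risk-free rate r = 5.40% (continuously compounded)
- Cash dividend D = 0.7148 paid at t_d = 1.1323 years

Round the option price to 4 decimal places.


PV(D) = D * exp(-r * t_d) = 0.7148 * 0.94068758 = 0.67240348
S_0' = S_0 - PV(D) = 24.6000 - 0.67240348 = 23.92759652
d1 = (ln(S_0'/K) + (r + sigma^2/2)*T) / (sigma*sqrt(T)) = 0.36403176
d2 = d1 - sigma*sqrt(T) = -0.28508302
exp(-rT) = 0.92219369
N(-d1) = 0.35791715; N(-d2) = 0.61220973
P = K * exp(-rT) * N(-d2) - S_0' * N(-d1) = 25.2900 * 0.92219369 * 0.61220973 - 23.92759652 * 0.35791715 = 5.7140

Answer: Price = 5.7140


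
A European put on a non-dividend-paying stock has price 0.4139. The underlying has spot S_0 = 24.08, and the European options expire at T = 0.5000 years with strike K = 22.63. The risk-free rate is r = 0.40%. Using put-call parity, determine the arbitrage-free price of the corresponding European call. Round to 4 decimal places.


Put-call parity: C - P = S_0 * exp(-qT) - K * exp(-rT).
S_0 * exp(-qT) = 24.0800 * 1.00000000 = 24.08000000
K * exp(-rT) = 22.6300 * 0.99800200 = 22.58478523
C = P + S*exp(-qT) - K*exp(-rT)
C = 0.4139 + 24.08000000 - 22.58478523 = 1.9091

Answer: Call price = 1.9091


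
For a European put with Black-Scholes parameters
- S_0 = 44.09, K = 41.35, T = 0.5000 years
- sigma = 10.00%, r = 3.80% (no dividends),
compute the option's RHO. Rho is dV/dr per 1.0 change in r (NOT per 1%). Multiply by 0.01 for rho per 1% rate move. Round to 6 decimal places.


d1 = 1.2114235103; d2 = 1.1407128322
phi(d1) = 0.1915297761; exp(-qT) = 1.0000000000; exp(-rT) = 0.9811793622
N(-d2) = 0.1269947224
Rho = -K*T*exp(-rT)*N(-d2) = -41.3500 * 0.5000 * 0.9811793622 * 0.1269947224 = -2.576200

Answer: Rho = -2.576200


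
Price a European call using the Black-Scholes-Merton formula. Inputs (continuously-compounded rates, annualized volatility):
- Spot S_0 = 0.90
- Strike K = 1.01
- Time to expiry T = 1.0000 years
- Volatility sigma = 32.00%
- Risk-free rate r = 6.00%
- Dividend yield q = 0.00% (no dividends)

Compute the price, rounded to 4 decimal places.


Answer: Price = 0.0938

Derivation:
d1 = (ln(S/K) + (r - q + 0.5*sigma^2) * T) / (sigma * sqrt(T)) = -0.01284640
d2 = d1 - sigma * sqrt(T) = -0.33284640
exp(-rT) = 0.94176453; exp(-qT) = 1.00000000
C = S_0 * exp(-qT) * N(d1) - K * exp(-rT) * N(d2)
N(d1) = 0.49487517; N(d2) = 0.36962512
C = 0.9000 * 1.00000000 * 0.49487517 - 1.0100 * 0.94176453 * 0.36962512 = 0.0938


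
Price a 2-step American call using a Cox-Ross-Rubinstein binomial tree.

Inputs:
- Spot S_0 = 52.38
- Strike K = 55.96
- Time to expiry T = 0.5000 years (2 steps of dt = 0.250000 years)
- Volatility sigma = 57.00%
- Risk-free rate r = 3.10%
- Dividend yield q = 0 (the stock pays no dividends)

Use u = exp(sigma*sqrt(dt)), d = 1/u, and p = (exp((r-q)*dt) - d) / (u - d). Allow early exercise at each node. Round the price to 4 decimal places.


Answer: Price = V(0,0) = 7.0744

Derivation:
dt = T/N = 0.250000
u = exp(sigma*sqrt(dt)) = 1.329762; d = 1/u = 0.752014
p = (exp((r-q)*dt) - d) / (u - d) = 0.442695
Discount per step: exp(-r*dt) = 0.992280
Stock lattice S(k, i) with i counting down-moves:
  k=0: S(0,0) = 52.3800
  k=1: S(1,0) = 69.6529; S(1,1) = 39.3905
  k=2: S(2,0) = 92.6218; S(2,1) = 52.3800; S(2,2) = 29.6222
Terminal payoffs V(N, i) = max(S_T - K, 0):
  V(2,0) = 36.661828; V(2,1) = 0.000000; V(2,2) = 0.000000
Backward induction: V(k, i) = exp(-r*dt) * [p * V(k+1, i) + (1-p) * V(k+1, i+1)]; then take max(V_cont, immediate exercise) for American.
  V(1,0) = exp(-r*dt) * [p*36.661828 + (1-p)*0.000000] = 16.104699; exercise = 13.692935; V(1,0) = max -> 16.104699
  V(1,1) = exp(-r*dt) * [p*0.000000 + (1-p)*0.000000] = 0.000000; exercise = 0.000000; V(1,1) = max -> 0.000000
  V(0,0) = exp(-r*dt) * [p*16.104699 + (1-p)*0.000000] = 7.074425; exercise = 0.000000; V(0,0) = max -> 7.074425


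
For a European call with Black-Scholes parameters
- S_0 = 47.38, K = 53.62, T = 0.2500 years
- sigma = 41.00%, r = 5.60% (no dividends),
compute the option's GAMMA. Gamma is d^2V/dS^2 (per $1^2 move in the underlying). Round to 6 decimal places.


d1 = -0.4327289467; d2 = -0.6377289467
phi(d1) = 0.3632856993; exp(-qT) = 1.0000000000; exp(-rT) = 0.9860975443
Gamma = exp(-qT) * phi(d1) / (S * sigma * sqrt(T)) = 1.0000000000 * 0.3632856993 / (47.3800 * 0.4100 * 0.5000000000) = 0.037402

Answer: Gamma = 0.037402


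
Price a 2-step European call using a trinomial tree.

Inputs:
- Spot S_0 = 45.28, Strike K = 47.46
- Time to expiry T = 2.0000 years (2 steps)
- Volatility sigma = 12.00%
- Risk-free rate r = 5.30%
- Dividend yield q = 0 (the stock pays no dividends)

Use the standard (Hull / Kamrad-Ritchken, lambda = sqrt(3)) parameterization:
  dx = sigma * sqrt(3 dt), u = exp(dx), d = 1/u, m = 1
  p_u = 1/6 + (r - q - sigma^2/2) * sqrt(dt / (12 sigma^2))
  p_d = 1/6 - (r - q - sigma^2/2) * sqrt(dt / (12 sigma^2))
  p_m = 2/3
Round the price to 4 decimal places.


dt = T/N = 1.000000; dx = sigma*sqrt(3*dt) = 0.207846
u = exp(dx) = 1.231024; d = 1/u = 0.812332
p_u = 0.276844, p_m = 0.666667, p_d = 0.056489
Discount per step: exp(-r*dt) = 0.948380
Stock lattice S(k, j) with j the centered position index:
  k=0: S(0,+0) = 45.2800
  k=1: S(1,-1) = 36.7824; S(1,+0) = 45.2800; S(1,+1) = 55.7408
  k=2: S(2,-2) = 29.8795; S(2,-1) = 36.7824; S(2,+0) = 45.2800; S(2,+1) = 55.7408; S(2,+2) = 68.6182
Terminal payoffs V(N, j) = max(S_T - K, 0):
  V(2,-2) = 0.000000; V(2,-1) = 0.000000; V(2,+0) = 0.000000; V(2,+1) = 8.280753; V(2,+2) = 21.158188
Backward induction: V(k, j) = exp(-r*dt) * [p_u * V(k+1, j+1) + p_m * V(k+1, j) + p_d * V(k+1, j-1)]
  V(1,-1) = exp(-r*dt) * [p_u*0.000000 + p_m*0.000000 + p_d*0.000000] = 0.000000
  V(1,+0) = exp(-r*dt) * [p_u*8.280753 + p_m*0.000000 + p_d*0.000000] = 2.174142
  V(1,+1) = exp(-r*dt) * [p_u*21.158188 + p_m*8.280753 + p_d*0.000000] = 10.790693
  V(0,+0) = exp(-r*dt) * [p_u*10.790693 + p_m*2.174142 + p_d*0.000000] = 4.207744

Answer: Price = V(0,0) = 4.2077


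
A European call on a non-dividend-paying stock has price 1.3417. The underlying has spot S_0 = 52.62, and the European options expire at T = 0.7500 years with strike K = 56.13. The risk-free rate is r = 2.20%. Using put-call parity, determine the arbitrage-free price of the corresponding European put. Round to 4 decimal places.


Answer: Put price = 3.9332

Derivation:
Put-call parity: C - P = S_0 * exp(-qT) - K * exp(-rT).
S_0 * exp(-qT) = 52.6200 * 1.00000000 = 52.62000000
K * exp(-rT) = 56.1300 * 0.98363538 = 55.21145385
P = C - S*exp(-qT) + K*exp(-rT)
P = 1.3417 - 52.62000000 + 55.21145385 = 3.9332


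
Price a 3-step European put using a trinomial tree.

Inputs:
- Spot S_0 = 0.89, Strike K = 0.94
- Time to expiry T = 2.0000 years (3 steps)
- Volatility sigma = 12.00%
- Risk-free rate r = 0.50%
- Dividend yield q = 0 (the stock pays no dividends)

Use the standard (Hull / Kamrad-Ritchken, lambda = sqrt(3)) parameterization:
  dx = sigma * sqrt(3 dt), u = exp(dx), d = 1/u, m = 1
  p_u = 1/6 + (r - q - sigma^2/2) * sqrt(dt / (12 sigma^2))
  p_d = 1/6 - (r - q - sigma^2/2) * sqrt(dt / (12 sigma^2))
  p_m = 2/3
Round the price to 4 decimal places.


dt = T/N = 0.666667; dx = sigma*sqrt(3*dt) = 0.169706
u = exp(dx) = 1.184956; d = 1/u = 0.843913
p_u = 0.162345, p_m = 0.666667, p_d = 0.170988
Discount per step: exp(-r*dt) = 0.996672
Stock lattice S(k, j) with j the centered position index:
  k=0: S(0,+0) = 0.8900
  k=1: S(1,-1) = 0.7511; S(1,+0) = 0.8900; S(1,+1) = 1.0546
  k=2: S(2,-2) = 0.6338; S(2,-1) = 0.7511; S(2,+0) = 0.8900; S(2,+1) = 1.0546; S(2,+2) = 1.2497
  k=3: S(3,-3) = 0.5349; S(3,-2) = 0.6338; S(3,-1) = 0.7511; S(3,+0) = 0.8900; S(3,+1) = 1.0546; S(3,+2) = 1.2497; S(3,+3) = 1.4808
Terminal payoffs V(N, j) = max(K - S_T, 0):
  V(3,-3) = 0.405087; V(3,-2) = 0.306151; V(3,-1) = 0.188917; V(3,+0) = 0.050000; V(3,+1) = 0.000000; V(3,+2) = 0.000000; V(3,+3) = 0.000000
Backward induction: V(k, j) = exp(-r*dt) * [p_u * V(k+1, j+1) + p_m * V(k+1, j) + p_d * V(k+1, j-1)]
  V(2,-2) = exp(-r*dt) * [p_u*0.188917 + p_m*0.306151 + p_d*0.405087] = 0.303024
  V(2,-1) = exp(-r*dt) * [p_u*0.050000 + p_m*0.188917 + p_d*0.306151] = 0.185790
  V(2,+0) = exp(-r*dt) * [p_u*0.000000 + p_m*0.050000 + p_d*0.188917] = 0.065417
  V(2,+1) = exp(-r*dt) * [p_u*0.000000 + p_m*0.000000 + p_d*0.050000] = 0.008521
  V(2,+2) = exp(-r*dt) * [p_u*0.000000 + p_m*0.000000 + p_d*0.000000] = 0.000000
  V(1,-1) = exp(-r*dt) * [p_u*0.065417 + p_m*0.185790 + p_d*0.303024] = 0.185674
  V(1,+0) = exp(-r*dt) * [p_u*0.008521 + p_m*0.065417 + p_d*0.185790] = 0.076507
  V(1,+1) = exp(-r*dt) * [p_u*0.000000 + p_m*0.008521 + p_d*0.065417] = 0.016810
  V(0,+0) = exp(-r*dt) * [p_u*0.016810 + p_m*0.076507 + p_d*0.185674] = 0.085197

Answer: Price = V(0,0) = 0.0852


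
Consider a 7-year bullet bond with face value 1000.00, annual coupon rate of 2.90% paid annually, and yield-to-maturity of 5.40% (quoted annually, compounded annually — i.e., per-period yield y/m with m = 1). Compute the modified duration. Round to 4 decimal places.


Answer: Modified duration = 6.0539

Derivation:
Coupon per period c = face * coupon_rate / m = 29.000000
Periods per year m = 1; per-period yield y/m = 0.054000
Number of cashflows N = 7
Cashflows (t years, CF_t, discount factor 1/(1+y/m)^(m*t), PV):
  t = 1.0000: CF_t = 29.000000, DF = 0.948767, PV = 27.514231
  t = 2.0000: CF_t = 29.000000, DF = 0.900158, PV = 26.104584
  t = 3.0000: CF_t = 29.000000, DF = 0.854040, PV = 24.767157
  t = 4.0000: CF_t = 29.000000, DF = 0.810285, PV = 23.498252
  t = 5.0000: CF_t = 29.000000, DF = 0.768771, PV = 22.294357
  t = 6.0000: CF_t = 29.000000, DF = 0.729384, PV = 21.152141
  t = 7.0000: CF_t = 1029.000000, DF = 0.692015, PV = 712.083789
Price P = sum_t PV_t = 857.414511
First compute Macaulay numerator sum_t t * PV_t:
  t * PV_t at t = 1.0000: 27.514231
  t * PV_t at t = 2.0000: 52.209168
  t * PV_t at t = 3.0000: 74.301472
  t * PV_t at t = 4.0000: 93.993007
  t * PV_t at t = 5.0000: 111.471783
  t * PV_t at t = 6.0000: 126.912846
  t * PV_t at t = 7.0000: 4984.586520
Macaulay duration D = 5470.989028 / 857.414511 = 6.380798
Modified duration = D / (1 + y/m) = 6.380798 / (1 + 0.054000) = 6.053888


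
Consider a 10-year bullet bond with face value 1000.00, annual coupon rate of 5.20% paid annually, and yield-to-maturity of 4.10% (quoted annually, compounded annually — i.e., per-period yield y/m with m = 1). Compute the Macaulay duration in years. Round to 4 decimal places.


Coupon per period c = face * coupon_rate / m = 52.000000
Periods per year m = 1; per-period yield y/m = 0.041000
Number of cashflows N = 10
Cashflows (t years, CF_t, discount factor 1/(1+y/m)^(m*t), PV):
  t = 1.0000: CF_t = 52.000000, DF = 0.960615, PV = 49.951969
  t = 2.0000: CF_t = 52.000000, DF = 0.922781, PV = 47.984601
  t = 3.0000: CF_t = 52.000000, DF = 0.886437, PV = 46.094717
  t = 4.0000: CF_t = 52.000000, DF = 0.851524, PV = 44.279267
  t = 5.0000: CF_t = 52.000000, DF = 0.817987, PV = 42.535319
  t = 6.0000: CF_t = 52.000000, DF = 0.785770, PV = 40.860057
  t = 7.0000: CF_t = 52.000000, DF = 0.754823, PV = 39.250775
  t = 8.0000: CF_t = 52.000000, DF = 0.725094, PV = 37.704875
  t = 9.0000: CF_t = 52.000000, DF = 0.696536, PV = 36.219861
  t = 10.0000: CF_t = 1052.000000, DF = 0.669103, PV = 703.895915
Price P = sum_t PV_t = 1088.777356
Macaulay numerator sum_t t * PV_t:
  t * PV_t at t = 1.0000: 49.951969
  t * PV_t at t = 2.0000: 95.969201
  t * PV_t at t = 3.0000: 138.284152
  t * PV_t at t = 4.0000: 177.117069
  t * PV_t at t = 5.0000: 212.676596
  t * PV_t at t = 6.0000: 245.160341
  t * PV_t at t = 7.0000: 274.755426
  t * PV_t at t = 8.0000: 301.639002
  t * PV_t at t = 9.0000: 325.978748
  t * PV_t at t = 10.0000: 7038.959148
Macaulay duration D = (sum_t t * PV_t) / P = 8860.491652 / 1088.777356 = 8.138020

Answer: Macaulay duration = 8.1380 years


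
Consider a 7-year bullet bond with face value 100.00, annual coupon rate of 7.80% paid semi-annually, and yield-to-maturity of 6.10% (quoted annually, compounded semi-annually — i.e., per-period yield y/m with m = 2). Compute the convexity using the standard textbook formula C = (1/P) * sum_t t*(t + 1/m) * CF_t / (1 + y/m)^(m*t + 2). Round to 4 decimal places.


Answer: Convexity = 36.4489

Derivation:
Coupon per period c = face * coupon_rate / m = 3.900000
Periods per year m = 2; per-period yield y/m = 0.030500
Number of cashflows N = 14
Cashflows (t years, CF_t, discount factor 1/(1+y/m)^(m*t), PV):
  t = 0.5000: CF_t = 3.900000, DF = 0.970403, PV = 3.784571
  t = 1.0000: CF_t = 3.900000, DF = 0.941681, PV = 3.672558
  t = 1.5000: CF_t = 3.900000, DF = 0.913810, PV = 3.563860
  t = 2.0000: CF_t = 3.900000, DF = 0.886764, PV = 3.458379
  t = 2.5000: CF_t = 3.900000, DF = 0.860518, PV = 3.356021
  t = 3.0000: CF_t = 3.900000, DF = 0.835049, PV = 3.256692
  t = 3.5000: CF_t = 3.900000, DF = 0.810334, PV = 3.160302
  t = 4.0000: CF_t = 3.900000, DF = 0.786350, PV = 3.066766
  t = 4.5000: CF_t = 3.900000, DF = 0.763076, PV = 2.975998
  t = 5.0000: CF_t = 3.900000, DF = 0.740491, PV = 2.887917
  t = 5.5000: CF_t = 3.900000, DF = 0.718575, PV = 2.802442
  t = 6.0000: CF_t = 3.900000, DF = 0.697307, PV = 2.719497
  t = 6.5000: CF_t = 3.900000, DF = 0.676669, PV = 2.639008
  t = 7.0000: CF_t = 103.900000, DF = 0.656641, PV = 68.225009
Price P = sum_t PV_t = 109.569019
Convexity numerator sum_t t*(t + 1/m) * CF_t / (1+y/m)^(m*t + 2):
  t = 0.5000: term = 1.781930
  t = 1.0000: term = 5.187569
  t = 1.5000: term = 10.068062
  t = 2.0000: term = 16.283458
  t = 2.5000: term = 23.702268
  t = 3.0000: term = 32.201043
  t = 3.5000: term = 41.663973
  t = 4.0000: term = 51.982499
  t = 4.5000: term = 63.054947
  t = 5.0000: term = 74.786179
  t = 5.5000: term = 87.087254
  t = 6.0000: term = 99.875109
  t = 6.5000: term = 113.072257
  t = 7.0000: term = 3372.926777
Convexity = (1/P) * sum = 3993.673325 / 109.569019 = 36.448928


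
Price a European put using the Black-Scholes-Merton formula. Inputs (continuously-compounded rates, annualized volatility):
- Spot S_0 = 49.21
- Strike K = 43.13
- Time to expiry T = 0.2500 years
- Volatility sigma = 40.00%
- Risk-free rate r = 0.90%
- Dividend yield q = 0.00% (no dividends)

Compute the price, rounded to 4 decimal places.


d1 = (ln(S/K) + (r - q + 0.5*sigma^2) * T) / (sigma * sqrt(T)) = 0.77064022
d2 = d1 - sigma * sqrt(T) = 0.57064022
exp(-rT) = 0.99775253; exp(-qT) = 1.00000000
P = K * exp(-rT) * N(-d2) - S_0 * exp(-qT) * N(-d1)
N(-d1) = 0.22046011; N(-d2) = 0.28412177
P = 43.1300 * 0.99775253 * 0.28412177 - 49.2100 * 1.00000000 * 0.22046011 = 1.3778

Answer: Price = 1.3778


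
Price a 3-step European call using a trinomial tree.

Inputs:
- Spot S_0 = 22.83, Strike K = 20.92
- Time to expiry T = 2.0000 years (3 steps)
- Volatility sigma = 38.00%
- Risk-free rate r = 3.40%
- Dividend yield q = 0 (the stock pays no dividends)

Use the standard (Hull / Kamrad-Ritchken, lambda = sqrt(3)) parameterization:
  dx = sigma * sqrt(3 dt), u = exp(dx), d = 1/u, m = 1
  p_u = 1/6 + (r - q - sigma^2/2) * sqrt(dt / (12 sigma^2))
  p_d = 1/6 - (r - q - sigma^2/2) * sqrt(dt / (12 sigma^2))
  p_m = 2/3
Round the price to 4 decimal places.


Answer: Price = V(0,0) = 6.1651

Derivation:
dt = T/N = 0.666667; dx = sigma*sqrt(3*dt) = 0.537401
u = exp(dx) = 1.711553; d = 1/u = 0.584265
p_u = 0.142972, p_m = 0.666667, p_d = 0.190361
Discount per step: exp(-r*dt) = 0.977588
Stock lattice S(k, j) with j the centered position index:
  k=0: S(0,+0) = 22.8300
  k=1: S(1,-1) = 13.3388; S(1,+0) = 22.8300; S(1,+1) = 39.0748
  k=2: S(2,-2) = 7.7934; S(2,-1) = 13.3388; S(2,+0) = 22.8300; S(2,+1) = 39.0748; S(2,+2) = 66.8785
  k=3: S(3,-3) = 4.5534; S(3,-2) = 7.7934; S(3,-1) = 13.3388; S(3,+0) = 22.8300; S(3,+1) = 39.0748; S(3,+2) = 66.8785; S(3,+3) = 114.4661
Terminal payoffs V(N, j) = max(S_T - K, 0):
  V(3,-3) = 0.000000; V(3,-2) = 0.000000; V(3,-1) = 0.000000; V(3,+0) = 1.910000; V(3,+1) = 18.154755; V(3,+2) = 45.958515; V(3,+3) = 93.546124
Backward induction: V(k, j) = exp(-r*dt) * [p_u * V(k+1, j+1) + p_m * V(k+1, j) + p_d * V(k+1, j-1)]
  V(2,-2) = exp(-r*dt) * [p_u*0.000000 + p_m*0.000000 + p_d*0.000000] = 0.000000
  V(2,-1) = exp(-r*dt) * [p_u*1.910000 + p_m*0.000000 + p_d*0.000000] = 0.266957
  V(2,+0) = exp(-r*dt) * [p_u*18.154755 + p_m*1.910000 + p_d*0.000000] = 3.782252
  V(2,+1) = exp(-r*dt) * [p_u*45.958515 + p_m*18.154755 + p_d*1.910000] = 18.610894
  V(2,+2) = exp(-r*dt) * [p_u*93.546124 + p_m*45.958515 + p_d*18.154755] = 46.405607
  V(1,-1) = exp(-r*dt) * [p_u*3.782252 + p_m*0.266957 + p_d*0.000000] = 0.702621
  V(1,+0) = exp(-r*dt) * [p_u*18.610894 + p_m*3.782252 + p_d*0.266957] = 5.115879
  V(1,+1) = exp(-r*dt) * [p_u*46.405607 + p_m*18.610894 + p_d*3.782252] = 19.319077
  V(0,+0) = exp(-r*dt) * [p_u*19.319077 + p_m*5.115879 + p_d*0.702621] = 6.165094
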